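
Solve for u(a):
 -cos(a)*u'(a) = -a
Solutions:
 u(a) = C1 + Integral(a/cos(a), a)


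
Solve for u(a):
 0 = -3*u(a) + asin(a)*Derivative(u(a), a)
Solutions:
 u(a) = C1*exp(3*Integral(1/asin(a), a))


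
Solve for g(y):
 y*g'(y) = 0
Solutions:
 g(y) = C1


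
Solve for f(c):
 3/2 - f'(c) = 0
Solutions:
 f(c) = C1 + 3*c/2


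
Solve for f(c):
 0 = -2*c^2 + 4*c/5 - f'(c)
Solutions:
 f(c) = C1 - 2*c^3/3 + 2*c^2/5


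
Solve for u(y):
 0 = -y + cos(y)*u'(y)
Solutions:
 u(y) = C1 + Integral(y/cos(y), y)


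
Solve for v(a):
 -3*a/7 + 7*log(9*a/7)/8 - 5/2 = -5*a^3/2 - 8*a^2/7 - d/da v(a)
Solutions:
 v(a) = C1 - 5*a^4/8 - 8*a^3/21 + 3*a^2/14 - 7*a*log(a)/8 - 7*a*log(3)/4 + 7*a*log(7)/8 + 27*a/8


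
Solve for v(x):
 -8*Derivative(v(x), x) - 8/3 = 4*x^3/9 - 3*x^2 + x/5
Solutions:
 v(x) = C1 - x^4/72 + x^3/8 - x^2/80 - x/3


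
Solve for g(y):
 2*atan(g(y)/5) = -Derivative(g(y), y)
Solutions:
 Integral(1/atan(_y/5), (_y, g(y))) = C1 - 2*y


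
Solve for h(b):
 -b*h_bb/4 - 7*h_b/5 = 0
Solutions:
 h(b) = C1 + C2/b^(23/5)


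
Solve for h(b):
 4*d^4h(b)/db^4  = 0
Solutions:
 h(b) = C1 + C2*b + C3*b^2 + C4*b^3


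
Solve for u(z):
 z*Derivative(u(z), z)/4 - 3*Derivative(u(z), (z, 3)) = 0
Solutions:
 u(z) = C1 + Integral(C2*airyai(18^(1/3)*z/6) + C3*airybi(18^(1/3)*z/6), z)


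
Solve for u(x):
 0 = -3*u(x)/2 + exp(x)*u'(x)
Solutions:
 u(x) = C1*exp(-3*exp(-x)/2)


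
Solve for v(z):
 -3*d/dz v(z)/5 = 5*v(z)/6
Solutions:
 v(z) = C1*exp(-25*z/18)


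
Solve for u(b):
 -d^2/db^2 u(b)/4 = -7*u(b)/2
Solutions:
 u(b) = C1*exp(-sqrt(14)*b) + C2*exp(sqrt(14)*b)


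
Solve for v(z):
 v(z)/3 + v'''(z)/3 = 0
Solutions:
 v(z) = C3*exp(-z) + (C1*sin(sqrt(3)*z/2) + C2*cos(sqrt(3)*z/2))*exp(z/2)


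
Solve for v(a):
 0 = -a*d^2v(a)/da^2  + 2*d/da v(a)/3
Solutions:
 v(a) = C1 + C2*a^(5/3)


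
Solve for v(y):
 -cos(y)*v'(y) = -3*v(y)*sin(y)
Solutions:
 v(y) = C1/cos(y)^3


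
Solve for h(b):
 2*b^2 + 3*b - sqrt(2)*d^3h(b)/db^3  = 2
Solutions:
 h(b) = C1 + C2*b + C3*b^2 + sqrt(2)*b^5/60 + sqrt(2)*b^4/16 - sqrt(2)*b^3/6


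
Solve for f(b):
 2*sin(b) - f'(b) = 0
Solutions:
 f(b) = C1 - 2*cos(b)


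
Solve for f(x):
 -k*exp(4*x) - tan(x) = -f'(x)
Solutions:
 f(x) = C1 + k*exp(4*x)/4 - log(cos(x))


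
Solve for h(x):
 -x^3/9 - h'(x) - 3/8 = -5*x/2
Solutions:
 h(x) = C1 - x^4/36 + 5*x^2/4 - 3*x/8


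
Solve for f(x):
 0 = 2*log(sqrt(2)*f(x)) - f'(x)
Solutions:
 -Integral(1/(2*log(_y) + log(2)), (_y, f(x))) = C1 - x


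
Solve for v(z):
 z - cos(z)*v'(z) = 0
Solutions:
 v(z) = C1 + Integral(z/cos(z), z)


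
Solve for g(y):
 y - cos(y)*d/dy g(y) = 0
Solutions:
 g(y) = C1 + Integral(y/cos(y), y)


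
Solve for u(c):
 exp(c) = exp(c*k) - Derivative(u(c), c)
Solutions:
 u(c) = C1 - exp(c) + exp(c*k)/k


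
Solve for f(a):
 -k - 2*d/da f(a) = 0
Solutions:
 f(a) = C1 - a*k/2


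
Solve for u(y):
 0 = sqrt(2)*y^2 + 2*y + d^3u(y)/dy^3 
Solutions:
 u(y) = C1 + C2*y + C3*y^2 - sqrt(2)*y^5/60 - y^4/12


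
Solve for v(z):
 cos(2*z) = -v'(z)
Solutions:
 v(z) = C1 - sin(2*z)/2


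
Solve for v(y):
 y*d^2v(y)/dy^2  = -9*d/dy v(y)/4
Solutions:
 v(y) = C1 + C2/y^(5/4)


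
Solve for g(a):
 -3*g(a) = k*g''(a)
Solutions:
 g(a) = C1*exp(-sqrt(3)*a*sqrt(-1/k)) + C2*exp(sqrt(3)*a*sqrt(-1/k))


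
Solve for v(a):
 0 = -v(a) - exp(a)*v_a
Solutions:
 v(a) = C1*exp(exp(-a))


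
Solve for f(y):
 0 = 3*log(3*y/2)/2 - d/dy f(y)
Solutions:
 f(y) = C1 + 3*y*log(y)/2 - 3*y/2 - 3*y*log(2)/2 + 3*y*log(3)/2


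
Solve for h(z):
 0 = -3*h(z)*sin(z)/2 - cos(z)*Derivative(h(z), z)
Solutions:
 h(z) = C1*cos(z)^(3/2)


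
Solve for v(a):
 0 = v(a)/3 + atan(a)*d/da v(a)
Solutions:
 v(a) = C1*exp(-Integral(1/atan(a), a)/3)


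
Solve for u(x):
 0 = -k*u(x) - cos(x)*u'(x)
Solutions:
 u(x) = C1*exp(k*(log(sin(x) - 1) - log(sin(x) + 1))/2)


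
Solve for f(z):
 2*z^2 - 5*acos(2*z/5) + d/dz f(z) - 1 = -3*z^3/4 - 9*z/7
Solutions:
 f(z) = C1 - 3*z^4/16 - 2*z^3/3 - 9*z^2/14 + 5*z*acos(2*z/5) + z - 5*sqrt(25 - 4*z^2)/2


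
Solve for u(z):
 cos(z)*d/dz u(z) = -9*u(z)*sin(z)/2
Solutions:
 u(z) = C1*cos(z)^(9/2)


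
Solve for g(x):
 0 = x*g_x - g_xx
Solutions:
 g(x) = C1 + C2*erfi(sqrt(2)*x/2)


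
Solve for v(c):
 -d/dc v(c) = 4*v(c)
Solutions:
 v(c) = C1*exp(-4*c)


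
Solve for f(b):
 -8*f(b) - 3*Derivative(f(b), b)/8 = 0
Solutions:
 f(b) = C1*exp(-64*b/3)


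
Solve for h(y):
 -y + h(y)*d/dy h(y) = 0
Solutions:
 h(y) = -sqrt(C1 + y^2)
 h(y) = sqrt(C1 + y^2)


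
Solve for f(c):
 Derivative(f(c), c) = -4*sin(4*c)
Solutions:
 f(c) = C1 + cos(4*c)


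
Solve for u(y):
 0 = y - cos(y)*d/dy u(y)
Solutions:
 u(y) = C1 + Integral(y/cos(y), y)


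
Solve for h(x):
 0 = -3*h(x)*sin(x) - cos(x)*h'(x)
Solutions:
 h(x) = C1*cos(x)^3


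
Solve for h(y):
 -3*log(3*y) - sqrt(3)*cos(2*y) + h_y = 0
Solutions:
 h(y) = C1 + 3*y*log(y) - 3*y + 3*y*log(3) + sqrt(3)*sin(2*y)/2


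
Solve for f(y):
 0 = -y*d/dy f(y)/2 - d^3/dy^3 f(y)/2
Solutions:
 f(y) = C1 + Integral(C2*airyai(-y) + C3*airybi(-y), y)


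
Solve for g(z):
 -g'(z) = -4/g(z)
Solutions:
 g(z) = -sqrt(C1 + 8*z)
 g(z) = sqrt(C1 + 8*z)


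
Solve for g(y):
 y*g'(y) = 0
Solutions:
 g(y) = C1


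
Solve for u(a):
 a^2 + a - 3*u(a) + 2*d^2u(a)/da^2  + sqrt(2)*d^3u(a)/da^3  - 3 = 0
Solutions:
 u(a) = C1*exp(-a*(4*2^(2/3)/(9*sqrt(130) + 73*sqrt(2))^(1/3) + 4*sqrt(2) + 2^(1/3)*(9*sqrt(130) + 73*sqrt(2))^(1/3))/12)*sin(2^(1/3)*sqrt(3)*a*(-(9*sqrt(130) + 73*sqrt(2))^(1/3) + 4*2^(1/3)/(9*sqrt(130) + 73*sqrt(2))^(1/3))/12) + C2*exp(-a*(4*2^(2/3)/(9*sqrt(130) + 73*sqrt(2))^(1/3) + 4*sqrt(2) + 2^(1/3)*(9*sqrt(130) + 73*sqrt(2))^(1/3))/12)*cos(2^(1/3)*sqrt(3)*a*(-(9*sqrt(130) + 73*sqrt(2))^(1/3) + 4*2^(1/3)/(9*sqrt(130) + 73*sqrt(2))^(1/3))/12) + C3*exp(a*(-2*sqrt(2) + 4*2^(2/3)/(9*sqrt(130) + 73*sqrt(2))^(1/3) + 2^(1/3)*(9*sqrt(130) + 73*sqrt(2))^(1/3))/6) + a^2/3 + a/3 - 5/9


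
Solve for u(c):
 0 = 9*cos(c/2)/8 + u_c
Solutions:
 u(c) = C1 - 9*sin(c/2)/4


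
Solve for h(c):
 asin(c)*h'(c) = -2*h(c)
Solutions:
 h(c) = C1*exp(-2*Integral(1/asin(c), c))


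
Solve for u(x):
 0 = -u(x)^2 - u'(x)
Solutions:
 u(x) = 1/(C1 + x)


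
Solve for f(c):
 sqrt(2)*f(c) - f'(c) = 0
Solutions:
 f(c) = C1*exp(sqrt(2)*c)


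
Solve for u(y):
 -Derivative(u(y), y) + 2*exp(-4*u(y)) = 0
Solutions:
 u(y) = log(-I*(C1 + 8*y)^(1/4))
 u(y) = log(I*(C1 + 8*y)^(1/4))
 u(y) = log(-(C1 + 8*y)^(1/4))
 u(y) = log(C1 + 8*y)/4


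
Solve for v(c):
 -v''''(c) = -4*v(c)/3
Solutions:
 v(c) = C1*exp(-sqrt(2)*3^(3/4)*c/3) + C2*exp(sqrt(2)*3^(3/4)*c/3) + C3*sin(sqrt(2)*3^(3/4)*c/3) + C4*cos(sqrt(2)*3^(3/4)*c/3)


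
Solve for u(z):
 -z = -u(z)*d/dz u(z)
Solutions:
 u(z) = -sqrt(C1 + z^2)
 u(z) = sqrt(C1 + z^2)


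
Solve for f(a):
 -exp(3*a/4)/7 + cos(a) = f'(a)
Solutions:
 f(a) = C1 - 4*exp(3*a/4)/21 + sin(a)


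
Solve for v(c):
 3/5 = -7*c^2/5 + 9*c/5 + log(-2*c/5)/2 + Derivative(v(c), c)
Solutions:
 v(c) = C1 + 7*c^3/15 - 9*c^2/10 - c*log(-c)/2 + c*(-5*log(2) + 5*log(5) + 11)/10


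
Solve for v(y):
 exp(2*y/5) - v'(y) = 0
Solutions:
 v(y) = C1 + 5*exp(2*y/5)/2


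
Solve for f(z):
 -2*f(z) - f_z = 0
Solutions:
 f(z) = C1*exp(-2*z)


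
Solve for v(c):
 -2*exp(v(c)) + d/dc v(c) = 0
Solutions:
 v(c) = log(-1/(C1 + 2*c))


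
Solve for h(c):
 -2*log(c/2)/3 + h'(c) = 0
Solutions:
 h(c) = C1 + 2*c*log(c)/3 - 2*c/3 - 2*c*log(2)/3


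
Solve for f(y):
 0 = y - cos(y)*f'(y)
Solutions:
 f(y) = C1 + Integral(y/cos(y), y)


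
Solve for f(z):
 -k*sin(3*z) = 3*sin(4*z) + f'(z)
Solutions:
 f(z) = C1 + k*cos(3*z)/3 + 3*cos(4*z)/4


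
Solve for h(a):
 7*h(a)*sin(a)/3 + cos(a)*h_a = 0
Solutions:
 h(a) = C1*cos(a)^(7/3)


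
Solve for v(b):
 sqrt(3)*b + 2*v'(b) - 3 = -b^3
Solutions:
 v(b) = C1 - b^4/8 - sqrt(3)*b^2/4 + 3*b/2


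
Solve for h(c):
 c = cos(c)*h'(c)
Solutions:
 h(c) = C1 + Integral(c/cos(c), c)


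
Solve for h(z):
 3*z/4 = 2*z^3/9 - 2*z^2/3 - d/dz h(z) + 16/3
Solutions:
 h(z) = C1 + z^4/18 - 2*z^3/9 - 3*z^2/8 + 16*z/3


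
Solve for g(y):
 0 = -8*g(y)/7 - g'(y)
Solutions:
 g(y) = C1*exp(-8*y/7)


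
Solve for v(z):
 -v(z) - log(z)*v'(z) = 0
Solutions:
 v(z) = C1*exp(-li(z))


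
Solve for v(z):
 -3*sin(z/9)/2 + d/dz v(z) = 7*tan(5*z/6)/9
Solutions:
 v(z) = C1 - 14*log(cos(5*z/6))/15 - 27*cos(z/9)/2


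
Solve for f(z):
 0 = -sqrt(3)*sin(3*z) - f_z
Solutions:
 f(z) = C1 + sqrt(3)*cos(3*z)/3


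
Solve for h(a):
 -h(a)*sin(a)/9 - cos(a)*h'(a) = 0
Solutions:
 h(a) = C1*cos(a)^(1/9)


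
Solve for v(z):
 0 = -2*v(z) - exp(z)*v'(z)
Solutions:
 v(z) = C1*exp(2*exp(-z))


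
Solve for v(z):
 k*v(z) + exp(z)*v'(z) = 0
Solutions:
 v(z) = C1*exp(k*exp(-z))


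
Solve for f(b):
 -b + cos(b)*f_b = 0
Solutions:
 f(b) = C1 + Integral(b/cos(b), b)


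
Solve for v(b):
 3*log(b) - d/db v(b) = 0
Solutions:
 v(b) = C1 + 3*b*log(b) - 3*b


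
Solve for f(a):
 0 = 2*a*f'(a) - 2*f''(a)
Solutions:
 f(a) = C1 + C2*erfi(sqrt(2)*a/2)


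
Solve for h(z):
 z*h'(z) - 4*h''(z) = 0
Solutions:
 h(z) = C1 + C2*erfi(sqrt(2)*z/4)


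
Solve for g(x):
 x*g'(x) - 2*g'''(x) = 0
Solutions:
 g(x) = C1 + Integral(C2*airyai(2^(2/3)*x/2) + C3*airybi(2^(2/3)*x/2), x)


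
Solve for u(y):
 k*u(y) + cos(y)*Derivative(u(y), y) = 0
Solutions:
 u(y) = C1*exp(k*(log(sin(y) - 1) - log(sin(y) + 1))/2)


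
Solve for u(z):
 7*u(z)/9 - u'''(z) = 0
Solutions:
 u(z) = C3*exp(21^(1/3)*z/3) + (C1*sin(3^(5/6)*7^(1/3)*z/6) + C2*cos(3^(5/6)*7^(1/3)*z/6))*exp(-21^(1/3)*z/6)


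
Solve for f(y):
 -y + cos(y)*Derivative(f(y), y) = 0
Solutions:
 f(y) = C1 + Integral(y/cos(y), y)


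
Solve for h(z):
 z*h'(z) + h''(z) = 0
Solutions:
 h(z) = C1 + C2*erf(sqrt(2)*z/2)


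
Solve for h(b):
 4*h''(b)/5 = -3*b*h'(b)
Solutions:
 h(b) = C1 + C2*erf(sqrt(30)*b/4)


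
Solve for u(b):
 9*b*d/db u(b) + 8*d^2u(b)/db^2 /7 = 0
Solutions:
 u(b) = C1 + C2*erf(3*sqrt(7)*b/4)


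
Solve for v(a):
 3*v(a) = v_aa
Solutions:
 v(a) = C1*exp(-sqrt(3)*a) + C2*exp(sqrt(3)*a)


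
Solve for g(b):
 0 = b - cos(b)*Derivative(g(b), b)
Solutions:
 g(b) = C1 + Integral(b/cos(b), b)


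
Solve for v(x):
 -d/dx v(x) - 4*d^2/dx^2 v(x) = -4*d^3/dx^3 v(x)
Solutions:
 v(x) = C1 + C2*exp(x*(1 - sqrt(2))/2) + C3*exp(x*(1 + sqrt(2))/2)


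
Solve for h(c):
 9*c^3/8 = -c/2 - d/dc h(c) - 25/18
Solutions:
 h(c) = C1 - 9*c^4/32 - c^2/4 - 25*c/18


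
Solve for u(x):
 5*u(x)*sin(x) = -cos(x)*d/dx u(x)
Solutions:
 u(x) = C1*cos(x)^5


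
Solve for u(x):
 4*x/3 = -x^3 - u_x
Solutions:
 u(x) = C1 - x^4/4 - 2*x^2/3


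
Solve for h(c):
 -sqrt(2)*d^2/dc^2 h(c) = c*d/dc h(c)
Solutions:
 h(c) = C1 + C2*erf(2^(1/4)*c/2)


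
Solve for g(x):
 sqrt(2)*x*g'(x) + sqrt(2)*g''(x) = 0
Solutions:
 g(x) = C1 + C2*erf(sqrt(2)*x/2)


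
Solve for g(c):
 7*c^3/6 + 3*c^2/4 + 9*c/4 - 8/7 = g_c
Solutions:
 g(c) = C1 + 7*c^4/24 + c^3/4 + 9*c^2/8 - 8*c/7


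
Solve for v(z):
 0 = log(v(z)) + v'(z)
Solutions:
 li(v(z)) = C1 - z


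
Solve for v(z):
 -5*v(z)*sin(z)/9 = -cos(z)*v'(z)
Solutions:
 v(z) = C1/cos(z)^(5/9)


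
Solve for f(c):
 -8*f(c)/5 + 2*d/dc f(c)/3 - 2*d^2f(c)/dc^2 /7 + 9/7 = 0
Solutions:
 f(c) = (C1*sin(sqrt(3815)*c/30) + C2*cos(sqrt(3815)*c/30))*exp(7*c/6) + 45/56


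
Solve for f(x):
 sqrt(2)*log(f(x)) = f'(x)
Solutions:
 li(f(x)) = C1 + sqrt(2)*x


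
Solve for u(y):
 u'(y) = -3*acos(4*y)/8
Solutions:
 u(y) = C1 - 3*y*acos(4*y)/8 + 3*sqrt(1 - 16*y^2)/32


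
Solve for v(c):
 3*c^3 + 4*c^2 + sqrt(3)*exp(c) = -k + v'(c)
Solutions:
 v(c) = C1 + 3*c^4/4 + 4*c^3/3 + c*k + sqrt(3)*exp(c)


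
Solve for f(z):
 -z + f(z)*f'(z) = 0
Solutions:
 f(z) = -sqrt(C1 + z^2)
 f(z) = sqrt(C1 + z^2)


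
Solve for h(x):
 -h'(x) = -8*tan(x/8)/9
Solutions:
 h(x) = C1 - 64*log(cos(x/8))/9


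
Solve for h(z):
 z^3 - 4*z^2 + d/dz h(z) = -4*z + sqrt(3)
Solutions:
 h(z) = C1 - z^4/4 + 4*z^3/3 - 2*z^2 + sqrt(3)*z


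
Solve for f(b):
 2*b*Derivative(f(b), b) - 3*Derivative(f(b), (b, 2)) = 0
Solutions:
 f(b) = C1 + C2*erfi(sqrt(3)*b/3)


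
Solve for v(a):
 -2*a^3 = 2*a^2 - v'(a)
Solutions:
 v(a) = C1 + a^4/2 + 2*a^3/3


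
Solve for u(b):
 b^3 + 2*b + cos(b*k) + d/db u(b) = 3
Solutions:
 u(b) = C1 - b^4/4 - b^2 + 3*b - sin(b*k)/k


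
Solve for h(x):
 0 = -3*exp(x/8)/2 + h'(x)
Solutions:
 h(x) = C1 + 12*exp(x/8)


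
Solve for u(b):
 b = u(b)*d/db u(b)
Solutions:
 u(b) = -sqrt(C1 + b^2)
 u(b) = sqrt(C1 + b^2)


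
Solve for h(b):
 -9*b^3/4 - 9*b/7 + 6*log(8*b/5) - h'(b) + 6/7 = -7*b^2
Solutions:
 h(b) = C1 - 9*b^4/16 + 7*b^3/3 - 9*b^2/14 + 6*b*log(b) - 6*b*log(5) - 36*b/7 + 18*b*log(2)


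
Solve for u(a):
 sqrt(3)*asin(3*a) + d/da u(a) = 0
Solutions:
 u(a) = C1 - sqrt(3)*(a*asin(3*a) + sqrt(1 - 9*a^2)/3)


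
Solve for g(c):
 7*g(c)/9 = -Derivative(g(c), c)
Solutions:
 g(c) = C1*exp(-7*c/9)


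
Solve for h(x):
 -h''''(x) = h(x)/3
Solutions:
 h(x) = (C1*sin(sqrt(2)*3^(3/4)*x/6) + C2*cos(sqrt(2)*3^(3/4)*x/6))*exp(-sqrt(2)*3^(3/4)*x/6) + (C3*sin(sqrt(2)*3^(3/4)*x/6) + C4*cos(sqrt(2)*3^(3/4)*x/6))*exp(sqrt(2)*3^(3/4)*x/6)


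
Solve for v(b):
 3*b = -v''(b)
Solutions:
 v(b) = C1 + C2*b - b^3/2


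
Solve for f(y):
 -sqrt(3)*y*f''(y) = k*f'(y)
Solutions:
 f(y) = C1 + y^(-sqrt(3)*re(k)/3 + 1)*(C2*sin(sqrt(3)*log(y)*Abs(im(k))/3) + C3*cos(sqrt(3)*log(y)*im(k)/3))


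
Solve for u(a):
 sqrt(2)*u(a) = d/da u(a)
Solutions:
 u(a) = C1*exp(sqrt(2)*a)


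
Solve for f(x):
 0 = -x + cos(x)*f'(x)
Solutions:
 f(x) = C1 + Integral(x/cos(x), x)


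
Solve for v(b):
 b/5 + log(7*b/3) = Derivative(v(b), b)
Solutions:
 v(b) = C1 + b^2/10 + b*log(b) - b + b*log(7/3)


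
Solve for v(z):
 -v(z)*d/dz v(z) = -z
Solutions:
 v(z) = -sqrt(C1 + z^2)
 v(z) = sqrt(C1 + z^2)


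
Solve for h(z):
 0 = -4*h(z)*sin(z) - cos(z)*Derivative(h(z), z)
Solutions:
 h(z) = C1*cos(z)^4


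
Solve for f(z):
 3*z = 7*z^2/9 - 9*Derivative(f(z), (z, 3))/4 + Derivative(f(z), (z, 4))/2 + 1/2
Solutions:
 f(z) = C1 + C2*z + C3*z^2 + C4*exp(9*z/2) + 7*z^5/1215 - 215*z^4/4374 - 131*z^3/19683


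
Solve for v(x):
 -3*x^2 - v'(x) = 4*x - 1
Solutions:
 v(x) = C1 - x^3 - 2*x^2 + x


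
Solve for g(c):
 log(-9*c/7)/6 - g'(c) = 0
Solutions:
 g(c) = C1 + c*log(-c)/6 + c*(-log(7) - 1 + 2*log(3))/6


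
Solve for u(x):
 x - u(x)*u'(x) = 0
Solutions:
 u(x) = -sqrt(C1 + x^2)
 u(x) = sqrt(C1 + x^2)


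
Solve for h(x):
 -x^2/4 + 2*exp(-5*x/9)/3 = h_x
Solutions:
 h(x) = C1 - x^3/12 - 6*exp(-5*x/9)/5


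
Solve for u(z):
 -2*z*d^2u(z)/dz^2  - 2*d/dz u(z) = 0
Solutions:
 u(z) = C1 + C2*log(z)


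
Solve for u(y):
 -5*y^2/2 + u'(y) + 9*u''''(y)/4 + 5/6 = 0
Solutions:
 u(y) = C1 + C4*exp(-2^(2/3)*3^(1/3)*y/3) + 5*y^3/6 - 5*y/6 + (C2*sin(2^(2/3)*3^(5/6)*y/6) + C3*cos(2^(2/3)*3^(5/6)*y/6))*exp(2^(2/3)*3^(1/3)*y/6)


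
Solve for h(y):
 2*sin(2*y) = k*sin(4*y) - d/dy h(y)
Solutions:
 h(y) = C1 - k*cos(4*y)/4 + cos(2*y)


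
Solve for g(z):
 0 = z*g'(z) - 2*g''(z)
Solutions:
 g(z) = C1 + C2*erfi(z/2)


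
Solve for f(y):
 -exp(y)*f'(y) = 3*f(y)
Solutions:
 f(y) = C1*exp(3*exp(-y))


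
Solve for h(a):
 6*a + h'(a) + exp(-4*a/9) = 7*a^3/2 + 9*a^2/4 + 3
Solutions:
 h(a) = C1 + 7*a^4/8 + 3*a^3/4 - 3*a^2 + 3*a + 9*exp(-4*a/9)/4


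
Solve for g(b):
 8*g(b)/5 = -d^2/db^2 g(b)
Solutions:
 g(b) = C1*sin(2*sqrt(10)*b/5) + C2*cos(2*sqrt(10)*b/5)


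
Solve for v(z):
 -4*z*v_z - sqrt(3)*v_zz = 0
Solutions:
 v(z) = C1 + C2*erf(sqrt(2)*3^(3/4)*z/3)


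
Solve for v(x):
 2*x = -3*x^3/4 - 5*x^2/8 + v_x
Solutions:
 v(x) = C1 + 3*x^4/16 + 5*x^3/24 + x^2


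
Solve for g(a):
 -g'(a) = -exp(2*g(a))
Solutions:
 g(a) = log(-sqrt(-1/(C1 + a))) - log(2)/2
 g(a) = log(-1/(C1 + a))/2 - log(2)/2


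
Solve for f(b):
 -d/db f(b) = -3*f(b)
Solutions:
 f(b) = C1*exp(3*b)


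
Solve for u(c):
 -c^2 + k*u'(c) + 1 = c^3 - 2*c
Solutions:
 u(c) = C1 + c^4/(4*k) + c^3/(3*k) - c^2/k - c/k


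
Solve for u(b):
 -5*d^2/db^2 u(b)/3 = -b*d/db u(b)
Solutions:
 u(b) = C1 + C2*erfi(sqrt(30)*b/10)


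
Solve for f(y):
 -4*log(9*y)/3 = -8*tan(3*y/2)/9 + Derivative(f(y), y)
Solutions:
 f(y) = C1 - 4*y*log(y)/3 - 8*y*log(3)/3 + 4*y/3 - 16*log(cos(3*y/2))/27


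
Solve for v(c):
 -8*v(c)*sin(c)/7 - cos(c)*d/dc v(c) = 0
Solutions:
 v(c) = C1*cos(c)^(8/7)


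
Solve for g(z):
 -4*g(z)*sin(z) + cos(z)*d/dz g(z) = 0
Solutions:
 g(z) = C1/cos(z)^4


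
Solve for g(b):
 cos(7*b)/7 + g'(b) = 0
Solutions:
 g(b) = C1 - sin(7*b)/49


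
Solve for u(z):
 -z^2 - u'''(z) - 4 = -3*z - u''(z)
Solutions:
 u(z) = C1 + C2*z + C3*exp(z) + z^4/12 - z^3/6 + 3*z^2/2


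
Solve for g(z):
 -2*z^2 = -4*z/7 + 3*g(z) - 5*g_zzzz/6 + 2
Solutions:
 g(z) = C1*exp(-2^(1/4)*sqrt(3)*5^(3/4)*z/5) + C2*exp(2^(1/4)*sqrt(3)*5^(3/4)*z/5) + C3*sin(2^(1/4)*sqrt(3)*5^(3/4)*z/5) + C4*cos(2^(1/4)*sqrt(3)*5^(3/4)*z/5) - 2*z^2/3 + 4*z/21 - 2/3


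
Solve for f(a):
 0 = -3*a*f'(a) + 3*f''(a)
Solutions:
 f(a) = C1 + C2*erfi(sqrt(2)*a/2)


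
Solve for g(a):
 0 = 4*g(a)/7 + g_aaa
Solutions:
 g(a) = C3*exp(-14^(2/3)*a/7) + (C1*sin(14^(2/3)*sqrt(3)*a/14) + C2*cos(14^(2/3)*sqrt(3)*a/14))*exp(14^(2/3)*a/14)


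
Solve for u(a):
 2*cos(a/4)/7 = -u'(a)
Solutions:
 u(a) = C1 - 8*sin(a/4)/7


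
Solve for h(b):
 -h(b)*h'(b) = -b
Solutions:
 h(b) = -sqrt(C1 + b^2)
 h(b) = sqrt(C1 + b^2)


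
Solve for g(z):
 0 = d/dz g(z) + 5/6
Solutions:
 g(z) = C1 - 5*z/6


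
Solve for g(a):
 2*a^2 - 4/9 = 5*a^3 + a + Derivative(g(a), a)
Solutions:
 g(a) = C1 - 5*a^4/4 + 2*a^3/3 - a^2/2 - 4*a/9


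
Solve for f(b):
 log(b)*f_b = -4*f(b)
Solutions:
 f(b) = C1*exp(-4*li(b))


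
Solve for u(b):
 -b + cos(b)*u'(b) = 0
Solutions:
 u(b) = C1 + Integral(b/cos(b), b)


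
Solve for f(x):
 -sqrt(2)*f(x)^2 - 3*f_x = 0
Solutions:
 f(x) = 3/(C1 + sqrt(2)*x)


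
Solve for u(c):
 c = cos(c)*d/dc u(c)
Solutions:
 u(c) = C1 + Integral(c/cos(c), c)


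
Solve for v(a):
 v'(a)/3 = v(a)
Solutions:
 v(a) = C1*exp(3*a)


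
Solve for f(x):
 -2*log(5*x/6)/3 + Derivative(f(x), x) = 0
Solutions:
 f(x) = C1 + 2*x*log(x)/3 - 2*x*log(6)/3 - 2*x/3 + 2*x*log(5)/3


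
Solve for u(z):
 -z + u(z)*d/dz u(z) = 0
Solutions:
 u(z) = -sqrt(C1 + z^2)
 u(z) = sqrt(C1 + z^2)


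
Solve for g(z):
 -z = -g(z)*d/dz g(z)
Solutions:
 g(z) = -sqrt(C1 + z^2)
 g(z) = sqrt(C1 + z^2)


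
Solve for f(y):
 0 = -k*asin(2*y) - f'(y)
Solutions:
 f(y) = C1 - k*(y*asin(2*y) + sqrt(1 - 4*y^2)/2)


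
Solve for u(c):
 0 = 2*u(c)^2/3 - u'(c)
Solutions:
 u(c) = -3/(C1 + 2*c)


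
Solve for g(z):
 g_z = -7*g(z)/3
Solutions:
 g(z) = C1*exp(-7*z/3)


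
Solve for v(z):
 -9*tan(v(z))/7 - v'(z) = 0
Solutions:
 v(z) = pi - asin(C1*exp(-9*z/7))
 v(z) = asin(C1*exp(-9*z/7))


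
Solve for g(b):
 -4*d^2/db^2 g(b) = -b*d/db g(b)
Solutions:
 g(b) = C1 + C2*erfi(sqrt(2)*b/4)


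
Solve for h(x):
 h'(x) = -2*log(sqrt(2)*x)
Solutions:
 h(x) = C1 - 2*x*log(x) - x*log(2) + 2*x


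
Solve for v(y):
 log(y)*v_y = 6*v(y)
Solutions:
 v(y) = C1*exp(6*li(y))


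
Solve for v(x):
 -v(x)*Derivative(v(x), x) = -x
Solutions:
 v(x) = -sqrt(C1 + x^2)
 v(x) = sqrt(C1 + x^2)


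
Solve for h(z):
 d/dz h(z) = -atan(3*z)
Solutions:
 h(z) = C1 - z*atan(3*z) + log(9*z^2 + 1)/6


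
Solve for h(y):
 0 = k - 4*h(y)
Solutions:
 h(y) = k/4


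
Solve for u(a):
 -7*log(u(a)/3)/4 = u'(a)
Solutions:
 -4*Integral(1/(-log(_y) + log(3)), (_y, u(a)))/7 = C1 - a


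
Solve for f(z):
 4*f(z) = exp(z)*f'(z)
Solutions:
 f(z) = C1*exp(-4*exp(-z))


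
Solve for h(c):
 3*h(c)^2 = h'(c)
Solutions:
 h(c) = -1/(C1 + 3*c)


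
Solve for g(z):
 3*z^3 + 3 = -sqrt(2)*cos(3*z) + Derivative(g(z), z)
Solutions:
 g(z) = C1 + 3*z^4/4 + 3*z + sqrt(2)*sin(3*z)/3


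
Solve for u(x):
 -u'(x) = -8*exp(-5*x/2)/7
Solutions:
 u(x) = C1 - 16*exp(-5*x/2)/35


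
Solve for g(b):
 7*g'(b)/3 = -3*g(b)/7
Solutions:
 g(b) = C1*exp(-9*b/49)


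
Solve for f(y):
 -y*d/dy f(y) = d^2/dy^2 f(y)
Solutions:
 f(y) = C1 + C2*erf(sqrt(2)*y/2)


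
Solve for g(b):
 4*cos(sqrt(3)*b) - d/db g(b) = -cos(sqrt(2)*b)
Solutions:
 g(b) = C1 + sqrt(2)*sin(sqrt(2)*b)/2 + 4*sqrt(3)*sin(sqrt(3)*b)/3


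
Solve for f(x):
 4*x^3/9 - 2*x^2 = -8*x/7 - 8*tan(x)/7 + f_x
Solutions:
 f(x) = C1 + x^4/9 - 2*x^3/3 + 4*x^2/7 - 8*log(cos(x))/7


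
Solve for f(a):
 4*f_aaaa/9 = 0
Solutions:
 f(a) = C1 + C2*a + C3*a^2 + C4*a^3


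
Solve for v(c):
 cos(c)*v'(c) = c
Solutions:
 v(c) = C1 + Integral(c/cos(c), c)


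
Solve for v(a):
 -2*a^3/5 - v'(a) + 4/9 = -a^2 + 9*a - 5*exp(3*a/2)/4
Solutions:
 v(a) = C1 - a^4/10 + a^3/3 - 9*a^2/2 + 4*a/9 + 5*exp(3*a/2)/6


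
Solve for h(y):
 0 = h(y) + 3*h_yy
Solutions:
 h(y) = C1*sin(sqrt(3)*y/3) + C2*cos(sqrt(3)*y/3)


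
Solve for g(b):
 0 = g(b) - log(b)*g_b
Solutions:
 g(b) = C1*exp(li(b))


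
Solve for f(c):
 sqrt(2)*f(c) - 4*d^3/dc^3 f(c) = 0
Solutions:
 f(c) = C3*exp(sqrt(2)*c/2) + (C1*sin(sqrt(6)*c/4) + C2*cos(sqrt(6)*c/4))*exp(-sqrt(2)*c/4)


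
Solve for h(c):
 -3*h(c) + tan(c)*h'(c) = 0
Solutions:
 h(c) = C1*sin(c)^3


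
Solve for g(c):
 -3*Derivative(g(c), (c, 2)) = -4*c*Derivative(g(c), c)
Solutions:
 g(c) = C1 + C2*erfi(sqrt(6)*c/3)


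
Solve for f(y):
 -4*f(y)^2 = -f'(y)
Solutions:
 f(y) = -1/(C1 + 4*y)


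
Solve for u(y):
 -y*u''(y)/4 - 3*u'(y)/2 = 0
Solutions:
 u(y) = C1 + C2/y^5


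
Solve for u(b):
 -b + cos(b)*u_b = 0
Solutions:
 u(b) = C1 + Integral(b/cos(b), b)


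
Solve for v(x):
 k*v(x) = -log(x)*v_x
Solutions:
 v(x) = C1*exp(-k*li(x))


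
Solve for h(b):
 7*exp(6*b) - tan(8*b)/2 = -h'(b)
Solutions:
 h(b) = C1 - 7*exp(6*b)/6 - log(cos(8*b))/16


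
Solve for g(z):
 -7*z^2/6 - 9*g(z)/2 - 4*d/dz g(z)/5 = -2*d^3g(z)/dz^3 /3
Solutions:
 g(z) = C1*exp(-5^(1/3)*z*(8*5^(1/3)/(sqrt(453065) + 675)^(1/3) + (sqrt(453065) + 675)^(1/3))/20)*sin(sqrt(3)*5^(1/3)*z*(-(sqrt(453065) + 675)^(1/3) + 8*5^(1/3)/(sqrt(453065) + 675)^(1/3))/20) + C2*exp(-5^(1/3)*z*(8*5^(1/3)/(sqrt(453065) + 675)^(1/3) + (sqrt(453065) + 675)^(1/3))/20)*cos(sqrt(3)*5^(1/3)*z*(-(sqrt(453065) + 675)^(1/3) + 8*5^(1/3)/(sqrt(453065) + 675)^(1/3))/20) + C3*exp(5^(1/3)*z*(8*5^(1/3)/(sqrt(453065) + 675)^(1/3) + (sqrt(453065) + 675)^(1/3))/10) - 7*z^2/27 + 112*z/1215 - 896/54675


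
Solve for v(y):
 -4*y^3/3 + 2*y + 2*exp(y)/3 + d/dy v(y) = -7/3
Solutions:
 v(y) = C1 + y^4/3 - y^2 - 7*y/3 - 2*exp(y)/3


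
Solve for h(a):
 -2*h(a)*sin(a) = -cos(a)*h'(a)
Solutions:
 h(a) = C1/cos(a)^2


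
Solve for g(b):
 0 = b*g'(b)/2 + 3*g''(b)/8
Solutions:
 g(b) = C1 + C2*erf(sqrt(6)*b/3)


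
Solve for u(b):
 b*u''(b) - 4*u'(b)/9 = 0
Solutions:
 u(b) = C1 + C2*b^(13/9)


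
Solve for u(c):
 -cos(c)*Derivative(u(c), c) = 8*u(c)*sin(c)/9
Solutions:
 u(c) = C1*cos(c)^(8/9)


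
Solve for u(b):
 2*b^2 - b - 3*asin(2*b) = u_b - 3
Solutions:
 u(b) = C1 + 2*b^3/3 - b^2/2 - 3*b*asin(2*b) + 3*b - 3*sqrt(1 - 4*b^2)/2


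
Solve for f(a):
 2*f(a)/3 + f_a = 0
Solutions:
 f(a) = C1*exp(-2*a/3)


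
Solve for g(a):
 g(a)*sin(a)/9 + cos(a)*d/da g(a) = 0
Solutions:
 g(a) = C1*cos(a)^(1/9)


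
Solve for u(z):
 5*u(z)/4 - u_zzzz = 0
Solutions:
 u(z) = C1*exp(-sqrt(2)*5^(1/4)*z/2) + C2*exp(sqrt(2)*5^(1/4)*z/2) + C3*sin(sqrt(2)*5^(1/4)*z/2) + C4*cos(sqrt(2)*5^(1/4)*z/2)


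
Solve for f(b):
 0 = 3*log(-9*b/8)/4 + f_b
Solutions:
 f(b) = C1 - 3*b*log(-b)/4 + 3*b*(-2*log(3) + 1 + 3*log(2))/4


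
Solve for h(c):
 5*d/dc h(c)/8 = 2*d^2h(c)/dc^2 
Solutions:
 h(c) = C1 + C2*exp(5*c/16)


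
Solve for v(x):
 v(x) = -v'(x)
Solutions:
 v(x) = C1*exp(-x)


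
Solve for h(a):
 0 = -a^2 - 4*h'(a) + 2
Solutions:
 h(a) = C1 - a^3/12 + a/2


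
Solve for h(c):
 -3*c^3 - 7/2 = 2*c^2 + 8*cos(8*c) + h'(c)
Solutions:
 h(c) = C1 - 3*c^4/4 - 2*c^3/3 - 7*c/2 - sin(8*c)


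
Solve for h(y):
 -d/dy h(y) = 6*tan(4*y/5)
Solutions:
 h(y) = C1 + 15*log(cos(4*y/5))/2


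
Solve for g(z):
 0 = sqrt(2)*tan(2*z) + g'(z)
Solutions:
 g(z) = C1 + sqrt(2)*log(cos(2*z))/2


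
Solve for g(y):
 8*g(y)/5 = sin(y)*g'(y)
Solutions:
 g(y) = C1*(cos(y) - 1)^(4/5)/(cos(y) + 1)^(4/5)


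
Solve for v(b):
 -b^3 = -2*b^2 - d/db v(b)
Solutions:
 v(b) = C1 + b^4/4 - 2*b^3/3


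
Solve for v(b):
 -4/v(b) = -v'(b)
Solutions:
 v(b) = -sqrt(C1 + 8*b)
 v(b) = sqrt(C1 + 8*b)


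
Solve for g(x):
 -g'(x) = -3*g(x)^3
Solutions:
 g(x) = -sqrt(2)*sqrt(-1/(C1 + 3*x))/2
 g(x) = sqrt(2)*sqrt(-1/(C1 + 3*x))/2


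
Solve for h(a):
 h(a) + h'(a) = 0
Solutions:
 h(a) = C1*exp(-a)


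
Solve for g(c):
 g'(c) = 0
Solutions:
 g(c) = C1


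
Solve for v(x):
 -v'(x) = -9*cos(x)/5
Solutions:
 v(x) = C1 + 9*sin(x)/5


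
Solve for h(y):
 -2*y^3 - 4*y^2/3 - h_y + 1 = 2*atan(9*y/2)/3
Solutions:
 h(y) = C1 - y^4/2 - 4*y^3/9 - 2*y*atan(9*y/2)/3 + y + 2*log(81*y^2 + 4)/27


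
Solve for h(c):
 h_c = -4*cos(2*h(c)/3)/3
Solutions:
 4*c/3 - 3*log(sin(2*h(c)/3) - 1)/4 + 3*log(sin(2*h(c)/3) + 1)/4 = C1


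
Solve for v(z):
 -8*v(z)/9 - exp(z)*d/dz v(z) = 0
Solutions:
 v(z) = C1*exp(8*exp(-z)/9)


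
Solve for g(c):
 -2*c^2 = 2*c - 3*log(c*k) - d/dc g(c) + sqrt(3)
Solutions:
 g(c) = C1 + 2*c^3/3 + c^2 - 3*c*log(c*k) + c*(sqrt(3) + 3)


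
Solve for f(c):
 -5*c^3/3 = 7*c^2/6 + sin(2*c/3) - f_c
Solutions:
 f(c) = C1 + 5*c^4/12 + 7*c^3/18 - 3*cos(2*c/3)/2


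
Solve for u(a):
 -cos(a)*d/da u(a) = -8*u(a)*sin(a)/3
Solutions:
 u(a) = C1/cos(a)^(8/3)


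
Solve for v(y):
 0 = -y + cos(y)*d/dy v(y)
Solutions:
 v(y) = C1 + Integral(y/cos(y), y)


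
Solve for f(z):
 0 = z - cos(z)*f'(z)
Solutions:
 f(z) = C1 + Integral(z/cos(z), z)


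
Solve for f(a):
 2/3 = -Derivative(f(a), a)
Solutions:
 f(a) = C1 - 2*a/3


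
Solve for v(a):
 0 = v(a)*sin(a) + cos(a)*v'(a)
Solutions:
 v(a) = C1*cos(a)


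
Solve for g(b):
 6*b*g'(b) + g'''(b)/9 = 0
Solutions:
 g(b) = C1 + Integral(C2*airyai(-3*2^(1/3)*b) + C3*airybi(-3*2^(1/3)*b), b)


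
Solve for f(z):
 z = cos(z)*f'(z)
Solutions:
 f(z) = C1 + Integral(z/cos(z), z)


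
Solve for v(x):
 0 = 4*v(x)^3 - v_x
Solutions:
 v(x) = -sqrt(2)*sqrt(-1/(C1 + 4*x))/2
 v(x) = sqrt(2)*sqrt(-1/(C1 + 4*x))/2


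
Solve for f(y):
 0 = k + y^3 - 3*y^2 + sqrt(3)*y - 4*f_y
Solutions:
 f(y) = C1 + k*y/4 + y^4/16 - y^3/4 + sqrt(3)*y^2/8


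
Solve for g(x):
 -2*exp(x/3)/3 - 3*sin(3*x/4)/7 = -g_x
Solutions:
 g(x) = C1 + 2*exp(x/3) - 4*cos(3*x/4)/7


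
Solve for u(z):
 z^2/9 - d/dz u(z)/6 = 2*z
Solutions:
 u(z) = C1 + 2*z^3/9 - 6*z^2


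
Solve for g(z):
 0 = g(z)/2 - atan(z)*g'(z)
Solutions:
 g(z) = C1*exp(Integral(1/atan(z), z)/2)


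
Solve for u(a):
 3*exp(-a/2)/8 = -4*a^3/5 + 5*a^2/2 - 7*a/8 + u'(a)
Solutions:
 u(a) = C1 + a^4/5 - 5*a^3/6 + 7*a^2/16 - 3*exp(-a/2)/4


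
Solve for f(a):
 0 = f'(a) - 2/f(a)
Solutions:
 f(a) = -sqrt(C1 + 4*a)
 f(a) = sqrt(C1 + 4*a)


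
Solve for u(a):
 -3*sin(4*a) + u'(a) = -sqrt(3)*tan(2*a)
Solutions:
 u(a) = C1 + sqrt(3)*log(cos(2*a))/2 - 3*cos(4*a)/4


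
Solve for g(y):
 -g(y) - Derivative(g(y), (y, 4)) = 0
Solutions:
 g(y) = (C1*sin(sqrt(2)*y/2) + C2*cos(sqrt(2)*y/2))*exp(-sqrt(2)*y/2) + (C3*sin(sqrt(2)*y/2) + C4*cos(sqrt(2)*y/2))*exp(sqrt(2)*y/2)


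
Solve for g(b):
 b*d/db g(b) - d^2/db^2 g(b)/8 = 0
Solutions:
 g(b) = C1 + C2*erfi(2*b)


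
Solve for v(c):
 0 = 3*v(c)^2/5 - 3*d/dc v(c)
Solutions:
 v(c) = -5/(C1 + c)


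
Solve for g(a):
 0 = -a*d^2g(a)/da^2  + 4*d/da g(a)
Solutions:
 g(a) = C1 + C2*a^5


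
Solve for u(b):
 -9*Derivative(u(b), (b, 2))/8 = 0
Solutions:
 u(b) = C1 + C2*b


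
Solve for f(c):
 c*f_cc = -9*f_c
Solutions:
 f(c) = C1 + C2/c^8


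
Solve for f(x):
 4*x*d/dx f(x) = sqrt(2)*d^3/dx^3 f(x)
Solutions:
 f(x) = C1 + Integral(C2*airyai(sqrt(2)*x) + C3*airybi(sqrt(2)*x), x)


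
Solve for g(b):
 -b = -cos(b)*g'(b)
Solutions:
 g(b) = C1 + Integral(b/cos(b), b)


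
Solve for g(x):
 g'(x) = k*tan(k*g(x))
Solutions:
 g(x) = Piecewise((-asin(exp(C1*k + k^2*x))/k + pi/k, Ne(k, 0)), (nan, True))
 g(x) = Piecewise((asin(exp(C1*k + k^2*x))/k, Ne(k, 0)), (nan, True))


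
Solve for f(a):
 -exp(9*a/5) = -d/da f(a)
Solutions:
 f(a) = C1 + 5*exp(9*a/5)/9


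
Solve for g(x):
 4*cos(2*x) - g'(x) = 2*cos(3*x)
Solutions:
 g(x) = C1 + 2*sin(2*x) - 2*sin(3*x)/3


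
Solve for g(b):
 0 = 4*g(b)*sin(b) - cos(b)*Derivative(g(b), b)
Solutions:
 g(b) = C1/cos(b)^4


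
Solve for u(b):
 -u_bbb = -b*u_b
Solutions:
 u(b) = C1 + Integral(C2*airyai(b) + C3*airybi(b), b)


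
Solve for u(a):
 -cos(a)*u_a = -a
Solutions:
 u(a) = C1 + Integral(a/cos(a), a)


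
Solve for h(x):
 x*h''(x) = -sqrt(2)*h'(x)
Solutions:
 h(x) = C1 + C2*x^(1 - sqrt(2))


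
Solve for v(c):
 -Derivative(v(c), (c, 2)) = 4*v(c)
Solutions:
 v(c) = C1*sin(2*c) + C2*cos(2*c)


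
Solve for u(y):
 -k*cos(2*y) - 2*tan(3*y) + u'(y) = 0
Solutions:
 u(y) = C1 + k*sin(2*y)/2 - 2*log(cos(3*y))/3


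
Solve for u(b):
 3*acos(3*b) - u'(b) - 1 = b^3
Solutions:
 u(b) = C1 - b^4/4 + 3*b*acos(3*b) - b - sqrt(1 - 9*b^2)


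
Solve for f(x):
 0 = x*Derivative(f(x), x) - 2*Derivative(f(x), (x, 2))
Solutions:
 f(x) = C1 + C2*erfi(x/2)


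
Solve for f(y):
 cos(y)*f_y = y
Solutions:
 f(y) = C1 + Integral(y/cos(y), y)


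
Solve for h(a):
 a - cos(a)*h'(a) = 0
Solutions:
 h(a) = C1 + Integral(a/cos(a), a)


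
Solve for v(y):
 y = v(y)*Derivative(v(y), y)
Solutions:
 v(y) = -sqrt(C1 + y^2)
 v(y) = sqrt(C1 + y^2)


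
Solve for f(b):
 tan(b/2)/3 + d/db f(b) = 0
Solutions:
 f(b) = C1 + 2*log(cos(b/2))/3


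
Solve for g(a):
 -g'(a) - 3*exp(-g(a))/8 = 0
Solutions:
 g(a) = log(C1 - 3*a/8)


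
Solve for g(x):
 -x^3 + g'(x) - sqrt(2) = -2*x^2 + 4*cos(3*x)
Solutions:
 g(x) = C1 + x^4/4 - 2*x^3/3 + sqrt(2)*x + 4*sin(3*x)/3


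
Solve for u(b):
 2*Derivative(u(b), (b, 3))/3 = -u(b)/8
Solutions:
 u(b) = C3*exp(-2^(2/3)*3^(1/3)*b/4) + (C1*sin(2^(2/3)*3^(5/6)*b/8) + C2*cos(2^(2/3)*3^(5/6)*b/8))*exp(2^(2/3)*3^(1/3)*b/8)


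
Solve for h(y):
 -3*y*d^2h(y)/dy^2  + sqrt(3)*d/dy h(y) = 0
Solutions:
 h(y) = C1 + C2*y^(sqrt(3)/3 + 1)


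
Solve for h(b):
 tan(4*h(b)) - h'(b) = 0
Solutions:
 h(b) = -asin(C1*exp(4*b))/4 + pi/4
 h(b) = asin(C1*exp(4*b))/4


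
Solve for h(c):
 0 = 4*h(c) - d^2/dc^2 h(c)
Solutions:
 h(c) = C1*exp(-2*c) + C2*exp(2*c)


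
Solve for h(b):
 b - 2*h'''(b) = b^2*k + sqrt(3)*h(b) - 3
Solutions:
 h(b) = C3*exp(-2^(2/3)*3^(1/6)*b/2) - sqrt(3)*b^2*k/3 + sqrt(3)*b/3 + (C1*sin(6^(2/3)*b/4) + C2*cos(6^(2/3)*b/4))*exp(2^(2/3)*3^(1/6)*b/4) + sqrt(3)


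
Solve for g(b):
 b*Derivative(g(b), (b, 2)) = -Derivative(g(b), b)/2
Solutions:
 g(b) = C1 + C2*sqrt(b)


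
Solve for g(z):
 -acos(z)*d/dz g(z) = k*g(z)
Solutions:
 g(z) = C1*exp(-k*Integral(1/acos(z), z))


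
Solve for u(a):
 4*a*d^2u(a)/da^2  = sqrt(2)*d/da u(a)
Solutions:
 u(a) = C1 + C2*a^(sqrt(2)/4 + 1)


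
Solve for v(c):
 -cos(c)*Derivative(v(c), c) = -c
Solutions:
 v(c) = C1 + Integral(c/cos(c), c)


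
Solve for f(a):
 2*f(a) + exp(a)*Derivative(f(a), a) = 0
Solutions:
 f(a) = C1*exp(2*exp(-a))


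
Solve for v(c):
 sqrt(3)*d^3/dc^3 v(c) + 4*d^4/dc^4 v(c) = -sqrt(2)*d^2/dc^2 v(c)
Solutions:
 v(c) = C1 + C2*c + (C3*sin(c*sqrt(-3 + 16*sqrt(2))/8) + C4*cos(c*sqrt(-3 + 16*sqrt(2))/8))*exp(-sqrt(3)*c/8)


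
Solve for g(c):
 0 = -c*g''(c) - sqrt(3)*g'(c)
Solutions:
 g(c) = C1 + C2*c^(1 - sqrt(3))


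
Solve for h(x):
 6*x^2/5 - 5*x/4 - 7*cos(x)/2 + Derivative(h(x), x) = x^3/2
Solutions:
 h(x) = C1 + x^4/8 - 2*x^3/5 + 5*x^2/8 + 7*sin(x)/2


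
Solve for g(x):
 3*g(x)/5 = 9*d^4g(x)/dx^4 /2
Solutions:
 g(x) = C1*exp(-15^(3/4)*2^(1/4)*x/15) + C2*exp(15^(3/4)*2^(1/4)*x/15) + C3*sin(15^(3/4)*2^(1/4)*x/15) + C4*cos(15^(3/4)*2^(1/4)*x/15)


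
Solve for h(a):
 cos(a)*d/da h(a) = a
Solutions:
 h(a) = C1 + Integral(a/cos(a), a)


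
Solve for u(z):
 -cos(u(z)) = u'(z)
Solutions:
 u(z) = pi - asin((C1 + exp(2*z))/(C1 - exp(2*z)))
 u(z) = asin((C1 + exp(2*z))/(C1 - exp(2*z)))


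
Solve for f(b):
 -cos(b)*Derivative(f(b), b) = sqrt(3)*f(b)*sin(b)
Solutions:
 f(b) = C1*cos(b)^(sqrt(3))


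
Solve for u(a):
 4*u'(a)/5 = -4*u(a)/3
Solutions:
 u(a) = C1*exp(-5*a/3)


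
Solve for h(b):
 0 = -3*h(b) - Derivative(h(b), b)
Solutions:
 h(b) = C1*exp(-3*b)


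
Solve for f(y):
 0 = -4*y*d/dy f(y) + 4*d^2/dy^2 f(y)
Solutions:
 f(y) = C1 + C2*erfi(sqrt(2)*y/2)


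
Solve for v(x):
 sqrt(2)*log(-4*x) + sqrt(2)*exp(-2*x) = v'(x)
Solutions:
 v(x) = C1 + sqrt(2)*x*log(-x) + sqrt(2)*x*(-1 + 2*log(2)) - sqrt(2)*exp(-2*x)/2


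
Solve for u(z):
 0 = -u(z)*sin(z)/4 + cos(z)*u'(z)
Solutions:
 u(z) = C1/cos(z)^(1/4)


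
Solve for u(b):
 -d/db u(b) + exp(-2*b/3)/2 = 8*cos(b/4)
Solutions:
 u(b) = C1 - 32*sin(b/4) - 3*exp(-2*b/3)/4


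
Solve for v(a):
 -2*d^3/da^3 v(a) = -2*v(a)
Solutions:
 v(a) = C3*exp(a) + (C1*sin(sqrt(3)*a/2) + C2*cos(sqrt(3)*a/2))*exp(-a/2)


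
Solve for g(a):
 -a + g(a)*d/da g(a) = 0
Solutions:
 g(a) = -sqrt(C1 + a^2)
 g(a) = sqrt(C1 + a^2)


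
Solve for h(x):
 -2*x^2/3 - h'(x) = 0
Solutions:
 h(x) = C1 - 2*x^3/9


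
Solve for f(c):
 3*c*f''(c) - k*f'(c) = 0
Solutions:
 f(c) = C1 + c^(re(k)/3 + 1)*(C2*sin(log(c)*Abs(im(k))/3) + C3*cos(log(c)*im(k)/3))


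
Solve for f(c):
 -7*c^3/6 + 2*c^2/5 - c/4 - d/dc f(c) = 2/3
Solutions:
 f(c) = C1 - 7*c^4/24 + 2*c^3/15 - c^2/8 - 2*c/3


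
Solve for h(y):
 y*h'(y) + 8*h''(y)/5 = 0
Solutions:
 h(y) = C1 + C2*erf(sqrt(5)*y/4)


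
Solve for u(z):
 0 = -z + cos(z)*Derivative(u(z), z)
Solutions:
 u(z) = C1 + Integral(z/cos(z), z)


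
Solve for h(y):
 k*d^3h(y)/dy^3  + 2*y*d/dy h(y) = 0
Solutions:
 h(y) = C1 + Integral(C2*airyai(2^(1/3)*y*(-1/k)^(1/3)) + C3*airybi(2^(1/3)*y*(-1/k)^(1/3)), y)


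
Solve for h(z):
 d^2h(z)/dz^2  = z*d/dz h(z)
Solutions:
 h(z) = C1 + C2*erfi(sqrt(2)*z/2)


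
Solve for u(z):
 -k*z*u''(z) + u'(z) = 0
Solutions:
 u(z) = C1 + z^(((re(k) + 1)*re(k) + im(k)^2)/(re(k)^2 + im(k)^2))*(C2*sin(log(z)*Abs(im(k))/(re(k)^2 + im(k)^2)) + C3*cos(log(z)*im(k)/(re(k)^2 + im(k)^2)))


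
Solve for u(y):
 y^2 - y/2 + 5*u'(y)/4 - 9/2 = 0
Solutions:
 u(y) = C1 - 4*y^3/15 + y^2/5 + 18*y/5


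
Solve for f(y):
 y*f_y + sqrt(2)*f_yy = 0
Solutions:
 f(y) = C1 + C2*erf(2^(1/4)*y/2)


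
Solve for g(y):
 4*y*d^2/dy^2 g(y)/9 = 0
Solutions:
 g(y) = C1 + C2*y


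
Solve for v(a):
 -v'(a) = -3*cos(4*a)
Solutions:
 v(a) = C1 + 3*sin(4*a)/4


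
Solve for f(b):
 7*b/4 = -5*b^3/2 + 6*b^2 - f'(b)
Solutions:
 f(b) = C1 - 5*b^4/8 + 2*b^3 - 7*b^2/8


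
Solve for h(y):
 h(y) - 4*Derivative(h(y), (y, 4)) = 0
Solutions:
 h(y) = C1*exp(-sqrt(2)*y/2) + C2*exp(sqrt(2)*y/2) + C3*sin(sqrt(2)*y/2) + C4*cos(sqrt(2)*y/2)


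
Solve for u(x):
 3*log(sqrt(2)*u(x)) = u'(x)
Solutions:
 -2*Integral(1/(2*log(_y) + log(2)), (_y, u(x)))/3 = C1 - x


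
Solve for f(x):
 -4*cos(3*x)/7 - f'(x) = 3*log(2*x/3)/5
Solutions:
 f(x) = C1 - 3*x*log(x)/5 - 3*x*log(2)/5 + 3*x/5 + 3*x*log(3)/5 - 4*sin(3*x)/21


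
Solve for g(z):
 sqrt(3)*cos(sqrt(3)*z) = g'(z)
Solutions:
 g(z) = C1 + sin(sqrt(3)*z)


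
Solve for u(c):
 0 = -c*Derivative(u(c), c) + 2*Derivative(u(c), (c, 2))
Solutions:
 u(c) = C1 + C2*erfi(c/2)


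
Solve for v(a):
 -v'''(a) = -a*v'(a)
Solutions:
 v(a) = C1 + Integral(C2*airyai(a) + C3*airybi(a), a)


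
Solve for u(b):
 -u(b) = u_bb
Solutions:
 u(b) = C1*sin(b) + C2*cos(b)


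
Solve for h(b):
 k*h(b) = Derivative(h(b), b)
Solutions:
 h(b) = C1*exp(b*k)


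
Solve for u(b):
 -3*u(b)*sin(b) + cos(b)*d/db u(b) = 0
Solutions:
 u(b) = C1/cos(b)^3


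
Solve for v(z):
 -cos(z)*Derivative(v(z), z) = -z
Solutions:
 v(z) = C1 + Integral(z/cos(z), z)


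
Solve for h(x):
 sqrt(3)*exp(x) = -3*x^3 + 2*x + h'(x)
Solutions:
 h(x) = C1 + 3*x^4/4 - x^2 + sqrt(3)*exp(x)


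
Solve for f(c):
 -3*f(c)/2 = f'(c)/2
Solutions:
 f(c) = C1*exp(-3*c)


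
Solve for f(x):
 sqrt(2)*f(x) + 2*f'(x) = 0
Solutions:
 f(x) = C1*exp(-sqrt(2)*x/2)


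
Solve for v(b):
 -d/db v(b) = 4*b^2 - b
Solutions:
 v(b) = C1 - 4*b^3/3 + b^2/2


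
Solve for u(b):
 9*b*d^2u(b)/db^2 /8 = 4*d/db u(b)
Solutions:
 u(b) = C1 + C2*b^(41/9)


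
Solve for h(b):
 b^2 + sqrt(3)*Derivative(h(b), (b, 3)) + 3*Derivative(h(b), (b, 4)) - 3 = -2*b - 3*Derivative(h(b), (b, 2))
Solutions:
 h(b) = C1 + C2*b - b^4/36 + b^3*(-3 + sqrt(3))/27 + b^2*(2*sqrt(3) + 13)/18 + (C3*sin(sqrt(33)*b/6) + C4*cos(sqrt(33)*b/6))*exp(-sqrt(3)*b/6)


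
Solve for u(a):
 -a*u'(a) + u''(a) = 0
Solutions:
 u(a) = C1 + C2*erfi(sqrt(2)*a/2)


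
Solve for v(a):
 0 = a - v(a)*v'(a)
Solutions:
 v(a) = -sqrt(C1 + a^2)
 v(a) = sqrt(C1 + a^2)


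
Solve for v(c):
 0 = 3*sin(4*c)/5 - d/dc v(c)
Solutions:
 v(c) = C1 - 3*cos(4*c)/20


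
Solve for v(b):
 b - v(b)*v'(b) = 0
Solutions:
 v(b) = -sqrt(C1 + b^2)
 v(b) = sqrt(C1 + b^2)


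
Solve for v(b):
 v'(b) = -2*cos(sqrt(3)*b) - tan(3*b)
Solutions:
 v(b) = C1 + log(cos(3*b))/3 - 2*sqrt(3)*sin(sqrt(3)*b)/3


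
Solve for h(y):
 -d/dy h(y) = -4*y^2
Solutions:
 h(y) = C1 + 4*y^3/3


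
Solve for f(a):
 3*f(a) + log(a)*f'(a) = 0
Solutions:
 f(a) = C1*exp(-3*li(a))


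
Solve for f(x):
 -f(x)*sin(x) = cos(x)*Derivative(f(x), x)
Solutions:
 f(x) = C1*cos(x)


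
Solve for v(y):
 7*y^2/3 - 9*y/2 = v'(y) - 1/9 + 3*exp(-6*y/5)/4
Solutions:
 v(y) = C1 + 7*y^3/9 - 9*y^2/4 + y/9 + 5*exp(-6*y/5)/8


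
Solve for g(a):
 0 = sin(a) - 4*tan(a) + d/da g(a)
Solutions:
 g(a) = C1 - 4*log(cos(a)) + cos(a)


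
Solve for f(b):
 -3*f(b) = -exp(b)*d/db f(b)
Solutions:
 f(b) = C1*exp(-3*exp(-b))


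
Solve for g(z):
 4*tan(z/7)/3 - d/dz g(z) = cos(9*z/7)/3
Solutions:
 g(z) = C1 - 28*log(cos(z/7))/3 - 7*sin(9*z/7)/27


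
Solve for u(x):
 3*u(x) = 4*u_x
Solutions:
 u(x) = C1*exp(3*x/4)


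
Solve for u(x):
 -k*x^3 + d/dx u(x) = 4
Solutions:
 u(x) = C1 + k*x^4/4 + 4*x


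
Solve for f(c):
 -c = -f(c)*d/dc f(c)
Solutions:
 f(c) = -sqrt(C1 + c^2)
 f(c) = sqrt(C1 + c^2)


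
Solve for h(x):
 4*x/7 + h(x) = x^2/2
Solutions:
 h(x) = x*(7*x - 8)/14


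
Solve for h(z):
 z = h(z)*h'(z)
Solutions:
 h(z) = -sqrt(C1 + z^2)
 h(z) = sqrt(C1 + z^2)
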